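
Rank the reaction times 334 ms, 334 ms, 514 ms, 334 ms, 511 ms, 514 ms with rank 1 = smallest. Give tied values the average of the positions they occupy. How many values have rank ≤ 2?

Sorted (ascending): 334, 334, 334, 511, 514, 514
The 3 values of 334 occupy positions 1–3 → average rank 2.
The 2 values of 514 occupy positions 5–6 → average rank (5+6)/2 = 5.5.
Ranks ≤ 2: {2, 2, 2} → 3 values.

3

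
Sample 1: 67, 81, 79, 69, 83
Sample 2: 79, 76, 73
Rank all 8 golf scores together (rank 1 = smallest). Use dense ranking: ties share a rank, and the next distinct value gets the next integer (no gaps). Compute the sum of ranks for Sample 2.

Sorted (ascending): 67, 69, 73, 76, 79, 79, 81, 83
The 2 values of 79 share dense rank 5.
Remaining distinct values take the next consecutive integers.
Sample 2 values → pooled ranks: 79→5, 76→4, 73→3
Rank sum = 5 + 4 + 3 = 12

12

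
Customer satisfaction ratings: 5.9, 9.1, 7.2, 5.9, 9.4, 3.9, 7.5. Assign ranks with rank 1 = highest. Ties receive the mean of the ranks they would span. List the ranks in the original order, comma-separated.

Sorted (descending): 9.4, 9.1, 7.5, 7.2, 5.9, 5.9, 3.9
The 2 values of 5.9 occupy positions 5–6 → average rank (5+6)/2 = 5.5.

5.5, 2, 4, 5.5, 1, 7, 3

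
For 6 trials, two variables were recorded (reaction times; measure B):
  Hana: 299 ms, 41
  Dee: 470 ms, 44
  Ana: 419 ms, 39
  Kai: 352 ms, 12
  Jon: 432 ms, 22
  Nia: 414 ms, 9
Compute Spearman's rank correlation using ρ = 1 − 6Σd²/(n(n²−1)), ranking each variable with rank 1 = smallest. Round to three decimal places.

0.314

Ranks of variable 1: 1, 6, 4, 2, 5, 3
Ranks of variable 2: 5, 6, 4, 2, 3, 1
d = r₁ − r₂: -4, 0, 0, 0, 2, 2
d²: 16, 0, 0, 0, 4, 4; Σd² = 24
ρ = 1 − 6·24/(6·35) = 1 − 144/210 = 0.314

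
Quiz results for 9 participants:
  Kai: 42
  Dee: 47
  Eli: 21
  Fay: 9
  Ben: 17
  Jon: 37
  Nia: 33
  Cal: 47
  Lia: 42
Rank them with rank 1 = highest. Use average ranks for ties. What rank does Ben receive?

Sorted (descending): 47, 47, 42, 42, 37, 33, 21, 17, 9
The 2 values of 47 occupy positions 1–2 → average rank (1+2)/2 = 1.5.
The 2 values of 42 occupy positions 3–4 → average rank (3+4)/2 = 3.5.
Ben has value 17 → rank 8.

8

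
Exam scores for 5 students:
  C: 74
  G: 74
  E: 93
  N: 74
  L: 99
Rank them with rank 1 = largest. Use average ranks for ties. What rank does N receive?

Sorted (descending): 99, 93, 74, 74, 74
The 3 values of 74 occupy positions 3–5 → average rank 4.
N has value 74 → rank 4.

4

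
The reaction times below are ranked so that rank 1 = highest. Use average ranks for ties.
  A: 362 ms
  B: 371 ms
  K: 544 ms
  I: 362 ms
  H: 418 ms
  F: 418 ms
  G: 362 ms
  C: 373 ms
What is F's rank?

Sorted (descending): 544, 418, 418, 373, 371, 362, 362, 362
The 2 values of 418 occupy positions 2–3 → average rank (2+3)/2 = 2.5.
The 3 values of 362 occupy positions 6–8 → average rank 7.
F has value 418 ms → rank 2.5.

2.5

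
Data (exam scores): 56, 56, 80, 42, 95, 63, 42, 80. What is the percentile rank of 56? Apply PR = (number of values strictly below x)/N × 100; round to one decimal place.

25.0

N = 8.
Strictly below 56: 2. Equal to 56: 2.
PR = 2/8 × 100 = 25.0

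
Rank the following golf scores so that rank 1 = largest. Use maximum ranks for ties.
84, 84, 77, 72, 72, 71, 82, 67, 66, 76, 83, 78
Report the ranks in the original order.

Sorted (descending): 84, 84, 83, 82, 78, 77, 76, 72, 72, 71, 67, 66
The 2 values of 84 occupy positions 1–2 → each gets rank 2.
The 2 values of 72 occupy positions 8–9 → each gets rank 9.

2, 2, 6, 9, 9, 10, 4, 11, 12, 7, 3, 5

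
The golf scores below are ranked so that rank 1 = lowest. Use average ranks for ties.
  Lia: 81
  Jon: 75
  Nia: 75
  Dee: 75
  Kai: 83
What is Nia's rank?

Sorted (ascending): 75, 75, 75, 81, 83
The 3 values of 75 occupy positions 1–3 → average rank 2.
Nia has value 75 → rank 2.

2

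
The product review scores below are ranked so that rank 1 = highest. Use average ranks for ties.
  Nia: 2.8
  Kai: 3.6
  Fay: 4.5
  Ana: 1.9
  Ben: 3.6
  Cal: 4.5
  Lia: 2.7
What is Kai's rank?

Sorted (descending): 4.5, 4.5, 3.6, 3.6, 2.8, 2.7, 1.9
The 2 values of 4.5 occupy positions 1–2 → average rank (1+2)/2 = 1.5.
The 2 values of 3.6 occupy positions 3–4 → average rank (3+4)/2 = 3.5.
Kai has value 3.6 → rank 3.5.

3.5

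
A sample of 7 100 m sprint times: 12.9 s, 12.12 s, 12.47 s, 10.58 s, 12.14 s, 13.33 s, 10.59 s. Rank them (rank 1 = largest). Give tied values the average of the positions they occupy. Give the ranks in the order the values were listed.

Sorted (descending): 13.33, 12.9, 12.47, 12.14, 12.12, 10.59, 10.58
No ties — each value takes its position as its rank.

2, 5, 3, 7, 4, 1, 6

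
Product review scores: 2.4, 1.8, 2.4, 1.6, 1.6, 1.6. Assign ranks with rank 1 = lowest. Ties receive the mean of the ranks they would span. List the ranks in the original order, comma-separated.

5.5, 4, 5.5, 2, 2, 2

Sorted (ascending): 1.6, 1.6, 1.6, 1.8, 2.4, 2.4
The 3 values of 1.6 occupy positions 1–3 → average rank 2.
The 2 values of 2.4 occupy positions 5–6 → average rank (5+6)/2 = 5.5.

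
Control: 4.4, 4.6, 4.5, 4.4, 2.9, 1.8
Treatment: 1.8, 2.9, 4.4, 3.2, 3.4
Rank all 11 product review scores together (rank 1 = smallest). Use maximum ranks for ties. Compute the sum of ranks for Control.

Sorted (ascending): 1.8, 1.8, 2.9, 2.9, 3.2, 3.4, 4.4, 4.4, 4.4, 4.5, 4.6
The 2 values of 1.8 occupy positions 1–2 → each gets rank 2.
The 2 values of 2.9 occupy positions 3–4 → each gets rank 4.
The 3 values of 4.4 occupy positions 7–9 → each gets rank 9.
Control values → pooled ranks: 4.4→9, 4.6→11, 4.5→10, 4.4→9, 2.9→4, 1.8→2
Rank sum = 9 + 11 + 10 + 9 + 4 + 2 = 45

45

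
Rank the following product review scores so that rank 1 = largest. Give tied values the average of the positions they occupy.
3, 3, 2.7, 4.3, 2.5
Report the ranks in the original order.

2.5, 2.5, 4, 1, 5

Sorted (descending): 4.3, 3, 3, 2.7, 2.5
The 2 values of 3 occupy positions 2–3 → average rank (2+3)/2 = 2.5.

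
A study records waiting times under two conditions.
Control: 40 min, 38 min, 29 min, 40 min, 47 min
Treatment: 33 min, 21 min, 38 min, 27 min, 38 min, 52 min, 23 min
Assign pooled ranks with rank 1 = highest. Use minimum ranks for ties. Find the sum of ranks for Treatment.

Sorted (descending): 52, 47, 40, 40, 38, 38, 38, 33, 29, 27, 23, 21
The 2 values of 40 occupy positions 3–4 → each gets rank 3.
The 3 values of 38 occupy positions 5–7 → each gets rank 5.
Treatment values → pooled ranks: 33→8, 21→12, 38→5, 27→10, 38→5, 52→1, 23→11
Rank sum = 8 + 12 + 5 + 10 + 5 + 1 + 11 = 52

52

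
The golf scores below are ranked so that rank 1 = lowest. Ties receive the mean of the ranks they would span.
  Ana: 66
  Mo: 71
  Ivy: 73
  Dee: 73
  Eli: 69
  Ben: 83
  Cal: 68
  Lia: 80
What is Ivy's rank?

Sorted (ascending): 66, 68, 69, 71, 73, 73, 80, 83
The 2 values of 73 occupy positions 5–6 → average rank (5+6)/2 = 5.5.
Ivy has value 73 → rank 5.5.

5.5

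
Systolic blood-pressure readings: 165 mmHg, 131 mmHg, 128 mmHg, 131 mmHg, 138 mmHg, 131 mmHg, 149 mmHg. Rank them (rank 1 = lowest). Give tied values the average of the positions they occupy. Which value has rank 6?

Sorted (ascending): 128, 131, 131, 131, 138, 149, 165
The 3 values of 131 occupy positions 2–4 → average rank 3.
Rank 6 → value 149.

149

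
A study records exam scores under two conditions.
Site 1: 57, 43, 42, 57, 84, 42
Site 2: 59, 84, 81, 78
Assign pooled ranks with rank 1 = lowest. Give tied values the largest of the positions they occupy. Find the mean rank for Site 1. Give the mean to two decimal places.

Sorted (ascending): 42, 42, 43, 57, 57, 59, 78, 81, 84, 84
The 2 values of 42 occupy positions 1–2 → each gets rank 2.
The 2 values of 57 occupy positions 4–5 → each gets rank 5.
The 2 values of 84 occupy positions 9–10 → each gets rank 10.
Site 1 values → pooled ranks: 57→5, 43→3, 42→2, 57→5, 84→10, 42→2
Mean rank = (5 + 3 + 2 + 5 + 10 + 2) / 6 = 4.50

4.50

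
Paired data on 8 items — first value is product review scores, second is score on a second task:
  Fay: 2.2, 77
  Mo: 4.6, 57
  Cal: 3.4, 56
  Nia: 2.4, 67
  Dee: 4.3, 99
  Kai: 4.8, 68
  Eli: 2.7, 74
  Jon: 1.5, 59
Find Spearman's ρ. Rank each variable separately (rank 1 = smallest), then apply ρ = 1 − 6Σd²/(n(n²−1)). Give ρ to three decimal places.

Ranks of variable 1: 2, 7, 5, 3, 6, 8, 4, 1
Ranks of variable 2: 7, 2, 1, 4, 8, 5, 6, 3
d = r₁ − r₂: -5, 5, 4, -1, -2, 3, -2, -2
d²: 25, 25, 16, 1, 4, 9, 4, 4; Σd² = 88
ρ = 1 − 6·88/(8·63) = 1 − 528/504 = -0.048

-0.048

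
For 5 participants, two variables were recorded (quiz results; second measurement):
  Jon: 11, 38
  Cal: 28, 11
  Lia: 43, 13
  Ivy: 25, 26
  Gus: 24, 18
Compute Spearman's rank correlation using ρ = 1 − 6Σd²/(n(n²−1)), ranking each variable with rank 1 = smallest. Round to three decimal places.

Ranks of variable 1: 1, 4, 5, 3, 2
Ranks of variable 2: 5, 1, 2, 4, 3
d = r₁ − r₂: -4, 3, 3, -1, -1
d²: 16, 9, 9, 1, 1; Σd² = 36
ρ = 1 − 6·36/(5·24) = 1 − 216/120 = -0.800

-0.800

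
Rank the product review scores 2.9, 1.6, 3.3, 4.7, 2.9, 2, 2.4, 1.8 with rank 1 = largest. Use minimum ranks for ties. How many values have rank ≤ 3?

Sorted (descending): 4.7, 3.3, 2.9, 2.9, 2.4, 2, 1.8, 1.6
The 2 values of 2.9 occupy positions 3–4 → each gets rank 3.
Ranks ≤ 3: {1, 2, 3, 3} → 4 values.

4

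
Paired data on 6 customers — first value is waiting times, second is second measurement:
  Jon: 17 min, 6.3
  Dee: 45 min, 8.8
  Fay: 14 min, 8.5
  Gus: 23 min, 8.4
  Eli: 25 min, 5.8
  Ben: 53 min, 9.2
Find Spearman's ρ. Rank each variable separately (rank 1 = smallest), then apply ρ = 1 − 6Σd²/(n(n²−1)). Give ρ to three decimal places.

0.486

Ranks of variable 1: 2, 5, 1, 3, 4, 6
Ranks of variable 2: 2, 5, 4, 3, 1, 6
d = r₁ − r₂: 0, 0, -3, 0, 3, 0
d²: 0, 0, 9, 0, 9, 0; Σd² = 18
ρ = 1 − 6·18/(6·35) = 1 − 108/210 = 0.486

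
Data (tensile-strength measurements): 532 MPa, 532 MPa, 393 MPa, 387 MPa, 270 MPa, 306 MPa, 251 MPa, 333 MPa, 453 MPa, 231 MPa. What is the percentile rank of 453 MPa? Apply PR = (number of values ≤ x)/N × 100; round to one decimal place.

N = 10.
Strictly below 453: 7. Equal to 453: 1.
PR = 8/10 × 100 = 80.0

80.0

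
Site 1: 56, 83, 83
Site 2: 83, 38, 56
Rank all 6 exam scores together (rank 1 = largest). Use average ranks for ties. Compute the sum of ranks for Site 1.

8.5

Sorted (descending): 83, 83, 83, 56, 56, 38
The 3 values of 83 occupy positions 1–3 → average rank 2.
The 2 values of 56 occupy positions 4–5 → average rank (4+5)/2 = 4.5.
Site 1 values → pooled ranks: 56→4.5, 83→2, 83→2
Rank sum = 4.5 + 2 + 2 = 8.5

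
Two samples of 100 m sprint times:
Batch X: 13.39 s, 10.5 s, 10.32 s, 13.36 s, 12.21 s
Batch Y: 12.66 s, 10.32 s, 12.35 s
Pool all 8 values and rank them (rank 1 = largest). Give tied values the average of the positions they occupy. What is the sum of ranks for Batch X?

Sorted (descending): 13.39, 13.36, 12.66, 12.35, 12.21, 10.5, 10.32, 10.32
The 2 values of 10.32 occupy positions 7–8 → average rank (7+8)/2 = 7.5.
Batch X values → pooled ranks: 13.39→1, 10.5→6, 10.32→7.5, 13.36→2, 12.21→5
Rank sum = 1 + 6 + 7.5 + 2 + 5 = 21.5

21.5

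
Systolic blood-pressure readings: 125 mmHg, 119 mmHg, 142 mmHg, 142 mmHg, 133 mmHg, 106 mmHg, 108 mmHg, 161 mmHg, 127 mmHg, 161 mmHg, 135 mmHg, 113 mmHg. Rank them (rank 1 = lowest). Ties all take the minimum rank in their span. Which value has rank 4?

119

Sorted (ascending): 106, 108, 113, 119, 125, 127, 133, 135, 142, 142, 161, 161
The 2 values of 142 occupy positions 9–10 → each gets rank 9.
The 2 values of 161 occupy positions 11–12 → each gets rank 11.
Rank 4 → value 119.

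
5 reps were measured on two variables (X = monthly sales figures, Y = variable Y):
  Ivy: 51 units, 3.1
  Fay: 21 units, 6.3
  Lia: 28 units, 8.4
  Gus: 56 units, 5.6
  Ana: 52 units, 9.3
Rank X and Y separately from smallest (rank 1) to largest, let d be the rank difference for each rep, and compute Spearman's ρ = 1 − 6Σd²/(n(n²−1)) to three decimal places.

-0.100

Ranks of variable 1: 3, 1, 2, 5, 4
Ranks of variable 2: 1, 3, 4, 2, 5
d = r₁ − r₂: 2, -2, -2, 3, -1
d²: 4, 4, 4, 9, 1; Σd² = 22
ρ = 1 − 6·22/(5·24) = 1 − 132/120 = -0.100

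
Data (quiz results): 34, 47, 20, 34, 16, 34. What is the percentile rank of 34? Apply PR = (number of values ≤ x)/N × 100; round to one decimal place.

N = 6.
Strictly below 34: 2. Equal to 34: 3.
PR = 5/6 × 100 = 83.3

83.3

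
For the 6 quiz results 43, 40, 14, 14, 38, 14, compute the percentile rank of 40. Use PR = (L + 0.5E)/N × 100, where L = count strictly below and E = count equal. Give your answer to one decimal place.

N = 6.
Strictly below 40: 4. Equal to 40: 1.
PR = (4 + 0.5·1)/6 × 100 = 75.0

75.0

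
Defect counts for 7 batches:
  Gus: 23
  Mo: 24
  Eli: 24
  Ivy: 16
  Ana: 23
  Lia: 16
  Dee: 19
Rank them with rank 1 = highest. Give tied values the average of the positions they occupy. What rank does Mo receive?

Sorted (descending): 24, 24, 23, 23, 19, 16, 16
The 2 values of 24 occupy positions 1–2 → average rank (1+2)/2 = 1.5.
The 2 values of 23 occupy positions 3–4 → average rank (3+4)/2 = 3.5.
The 2 values of 16 occupy positions 6–7 → average rank (6+7)/2 = 6.5.
Mo has value 24 → rank 1.5.

1.5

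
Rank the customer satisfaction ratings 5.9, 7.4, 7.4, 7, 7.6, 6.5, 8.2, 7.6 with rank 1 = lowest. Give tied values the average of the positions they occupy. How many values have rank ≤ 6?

5

Sorted (ascending): 5.9, 6.5, 7, 7.4, 7.4, 7.6, 7.6, 8.2
The 2 values of 7.4 occupy positions 4–5 → average rank (4+5)/2 = 4.5.
The 2 values of 7.6 occupy positions 6–7 → average rank (6+7)/2 = 6.5.
Ranks ≤ 6: {1, 2, 3, 4.5, 4.5} → 5 values.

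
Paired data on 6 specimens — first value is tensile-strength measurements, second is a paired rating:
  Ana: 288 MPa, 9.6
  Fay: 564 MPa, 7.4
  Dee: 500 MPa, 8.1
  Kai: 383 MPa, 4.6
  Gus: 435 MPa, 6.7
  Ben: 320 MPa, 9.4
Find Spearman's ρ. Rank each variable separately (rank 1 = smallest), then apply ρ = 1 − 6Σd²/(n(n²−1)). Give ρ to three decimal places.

Ranks of variable 1: 1, 6, 5, 3, 4, 2
Ranks of variable 2: 6, 3, 4, 1, 2, 5
d = r₁ − r₂: -5, 3, 1, 2, 2, -3
d²: 25, 9, 1, 4, 4, 9; Σd² = 52
ρ = 1 − 6·52/(6·35) = 1 − 312/210 = -0.486

-0.486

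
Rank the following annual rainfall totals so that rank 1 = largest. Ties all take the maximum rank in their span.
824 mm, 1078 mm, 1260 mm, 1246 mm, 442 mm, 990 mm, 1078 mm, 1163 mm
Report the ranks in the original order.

7, 5, 1, 2, 8, 6, 5, 3

Sorted (descending): 1260, 1246, 1163, 1078, 1078, 990, 824, 442
The 2 values of 1078 occupy positions 4–5 → each gets rank 5.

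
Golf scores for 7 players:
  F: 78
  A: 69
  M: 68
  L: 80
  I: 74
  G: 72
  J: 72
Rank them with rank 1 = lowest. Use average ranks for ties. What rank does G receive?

Sorted (ascending): 68, 69, 72, 72, 74, 78, 80
The 2 values of 72 occupy positions 3–4 → average rank (3+4)/2 = 3.5.
G has value 72 → rank 3.5.

3.5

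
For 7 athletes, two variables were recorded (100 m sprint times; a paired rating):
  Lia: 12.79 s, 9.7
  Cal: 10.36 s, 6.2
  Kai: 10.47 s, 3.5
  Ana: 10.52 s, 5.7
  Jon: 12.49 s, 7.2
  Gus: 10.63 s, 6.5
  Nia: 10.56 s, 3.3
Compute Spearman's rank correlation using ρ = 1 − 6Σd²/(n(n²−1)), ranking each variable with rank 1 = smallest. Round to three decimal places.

0.679

Ranks of variable 1: 7, 1, 2, 3, 6, 5, 4
Ranks of variable 2: 7, 4, 2, 3, 6, 5, 1
d = r₁ − r₂: 0, -3, 0, 0, 0, 0, 3
d²: 0, 9, 0, 0, 0, 0, 9; Σd² = 18
ρ = 1 − 6·18/(7·48) = 1 − 108/336 = 0.679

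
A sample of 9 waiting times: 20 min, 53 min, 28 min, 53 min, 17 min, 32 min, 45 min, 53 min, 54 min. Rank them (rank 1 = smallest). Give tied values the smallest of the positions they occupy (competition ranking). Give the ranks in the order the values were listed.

Sorted (ascending): 17, 20, 28, 32, 45, 53, 53, 53, 54
The 3 values of 53 occupy positions 6–8 → each gets rank 6.

2, 6, 3, 6, 1, 4, 5, 6, 9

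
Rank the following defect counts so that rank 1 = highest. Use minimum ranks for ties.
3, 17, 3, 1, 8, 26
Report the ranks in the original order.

4, 2, 4, 6, 3, 1

Sorted (descending): 26, 17, 8, 3, 3, 1
The 2 values of 3 occupy positions 4–5 → each gets rank 4.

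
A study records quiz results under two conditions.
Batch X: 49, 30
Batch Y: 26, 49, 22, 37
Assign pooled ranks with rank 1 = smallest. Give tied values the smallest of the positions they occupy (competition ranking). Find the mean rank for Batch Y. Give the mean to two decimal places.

Sorted (ascending): 22, 26, 30, 37, 49, 49
The 2 values of 49 occupy positions 5–6 → each gets rank 5.
Batch Y values → pooled ranks: 26→2, 49→5, 22→1, 37→4
Mean rank = (2 + 5 + 1 + 4) / 4 = 3.00

3.00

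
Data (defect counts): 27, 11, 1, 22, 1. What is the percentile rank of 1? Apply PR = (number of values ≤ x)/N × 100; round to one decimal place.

N = 5.
Strictly below 1: 0. Equal to 1: 2.
PR = 2/5 × 100 = 40.0

40.0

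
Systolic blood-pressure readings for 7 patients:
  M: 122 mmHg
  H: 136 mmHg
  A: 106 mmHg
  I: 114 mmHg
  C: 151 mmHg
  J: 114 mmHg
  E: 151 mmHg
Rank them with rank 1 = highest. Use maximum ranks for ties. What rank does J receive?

Sorted (descending): 151, 151, 136, 122, 114, 114, 106
The 2 values of 151 occupy positions 1–2 → each gets rank 2.
The 2 values of 114 occupy positions 5–6 → each gets rank 6.
J has value 114 mmHg → rank 6.

6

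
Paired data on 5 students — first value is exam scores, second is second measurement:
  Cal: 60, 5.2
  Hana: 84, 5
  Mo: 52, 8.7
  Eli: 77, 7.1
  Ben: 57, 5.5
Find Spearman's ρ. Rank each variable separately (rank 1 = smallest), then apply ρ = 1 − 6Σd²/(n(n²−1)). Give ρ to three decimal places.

Ranks of variable 1: 3, 5, 1, 4, 2
Ranks of variable 2: 2, 1, 5, 4, 3
d = r₁ − r₂: 1, 4, -4, 0, -1
d²: 1, 16, 16, 0, 1; Σd² = 34
ρ = 1 − 6·34/(5·24) = 1 − 204/120 = -0.700

-0.700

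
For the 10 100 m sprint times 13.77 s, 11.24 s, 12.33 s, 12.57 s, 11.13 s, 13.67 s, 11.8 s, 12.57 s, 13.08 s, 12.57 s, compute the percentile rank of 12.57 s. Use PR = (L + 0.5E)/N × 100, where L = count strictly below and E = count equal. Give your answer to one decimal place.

55.0

N = 10.
Strictly below 12.57: 4. Equal to 12.57: 3.
PR = (4 + 0.5·3)/10 × 100 = 55.0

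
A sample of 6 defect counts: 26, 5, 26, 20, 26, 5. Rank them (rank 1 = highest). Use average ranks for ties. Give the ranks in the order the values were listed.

2, 5.5, 2, 4, 2, 5.5

Sorted (descending): 26, 26, 26, 20, 5, 5
The 3 values of 26 occupy positions 1–3 → average rank 2.
The 2 values of 5 occupy positions 5–6 → average rank (5+6)/2 = 5.5.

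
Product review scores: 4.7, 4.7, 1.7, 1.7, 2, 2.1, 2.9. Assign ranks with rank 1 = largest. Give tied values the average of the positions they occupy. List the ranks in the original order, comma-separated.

Sorted (descending): 4.7, 4.7, 2.9, 2.1, 2, 1.7, 1.7
The 2 values of 4.7 occupy positions 1–2 → average rank (1+2)/2 = 1.5.
The 2 values of 1.7 occupy positions 6–7 → average rank (6+7)/2 = 6.5.

1.5, 1.5, 6.5, 6.5, 5, 4, 3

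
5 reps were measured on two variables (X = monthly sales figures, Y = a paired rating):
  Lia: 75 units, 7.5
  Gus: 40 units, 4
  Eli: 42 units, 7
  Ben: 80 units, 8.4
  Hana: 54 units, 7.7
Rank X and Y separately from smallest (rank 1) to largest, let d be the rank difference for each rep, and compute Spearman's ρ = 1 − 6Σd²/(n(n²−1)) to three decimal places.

0.900

Ranks of variable 1: 4, 1, 2, 5, 3
Ranks of variable 2: 3, 1, 2, 5, 4
d = r₁ − r₂: 1, 0, 0, 0, -1
d²: 1, 0, 0, 0, 1; Σd² = 2
ρ = 1 − 6·2/(5·24) = 1 − 12/120 = 0.900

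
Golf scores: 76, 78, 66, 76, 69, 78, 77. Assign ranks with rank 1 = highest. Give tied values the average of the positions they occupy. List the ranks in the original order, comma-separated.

Sorted (descending): 78, 78, 77, 76, 76, 69, 66
The 2 values of 78 occupy positions 1–2 → average rank (1+2)/2 = 1.5.
The 2 values of 76 occupy positions 4–5 → average rank (4+5)/2 = 4.5.

4.5, 1.5, 7, 4.5, 6, 1.5, 3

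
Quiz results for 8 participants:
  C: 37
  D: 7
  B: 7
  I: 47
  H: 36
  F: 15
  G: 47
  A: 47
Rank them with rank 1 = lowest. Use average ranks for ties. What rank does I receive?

7

Sorted (ascending): 7, 7, 15, 36, 37, 47, 47, 47
The 2 values of 7 occupy positions 1–2 → average rank (1+2)/2 = 1.5.
The 3 values of 47 occupy positions 6–8 → average rank 7.
I has value 47 → rank 7.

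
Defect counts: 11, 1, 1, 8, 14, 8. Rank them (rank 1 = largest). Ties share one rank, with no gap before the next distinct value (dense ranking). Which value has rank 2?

Sorted (descending): 14, 11, 8, 8, 1, 1
The 2 values of 8 share dense rank 3.
The 2 values of 1 share dense rank 4.
Remaining distinct values take the next consecutive integers.
Rank 2 → value 11.

11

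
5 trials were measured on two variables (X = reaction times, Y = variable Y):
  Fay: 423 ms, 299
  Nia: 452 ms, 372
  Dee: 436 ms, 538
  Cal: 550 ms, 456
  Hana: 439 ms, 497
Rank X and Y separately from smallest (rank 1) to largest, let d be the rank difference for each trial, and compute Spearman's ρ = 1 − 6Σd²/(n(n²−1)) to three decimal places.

Ranks of variable 1: 1, 4, 2, 5, 3
Ranks of variable 2: 1, 2, 5, 3, 4
d = r₁ − r₂: 0, 2, -3, 2, -1
d²: 0, 4, 9, 4, 1; Σd² = 18
ρ = 1 − 6·18/(5·24) = 1 − 108/120 = 0.100

0.100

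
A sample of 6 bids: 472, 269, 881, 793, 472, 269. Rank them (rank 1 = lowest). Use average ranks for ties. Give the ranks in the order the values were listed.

Sorted (ascending): 269, 269, 472, 472, 793, 881
The 2 values of 269 occupy positions 1–2 → average rank (1+2)/2 = 1.5.
The 2 values of 472 occupy positions 3–4 → average rank (3+4)/2 = 3.5.

3.5, 1.5, 6, 5, 3.5, 1.5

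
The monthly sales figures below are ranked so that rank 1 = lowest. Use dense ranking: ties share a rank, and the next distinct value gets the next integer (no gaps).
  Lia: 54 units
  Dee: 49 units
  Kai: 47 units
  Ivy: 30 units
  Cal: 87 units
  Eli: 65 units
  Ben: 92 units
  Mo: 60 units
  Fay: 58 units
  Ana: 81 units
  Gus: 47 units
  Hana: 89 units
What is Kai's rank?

2

Sorted (ascending): 30, 47, 47, 49, 54, 58, 60, 65, 81, 87, 89, 92
The 2 values of 47 share dense rank 2.
Remaining distinct values take the next consecutive integers.
Kai has value 47 units → rank 2.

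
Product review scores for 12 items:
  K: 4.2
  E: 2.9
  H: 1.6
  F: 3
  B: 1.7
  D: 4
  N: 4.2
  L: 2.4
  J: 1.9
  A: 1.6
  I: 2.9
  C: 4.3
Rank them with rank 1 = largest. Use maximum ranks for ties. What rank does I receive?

Sorted (descending): 4.3, 4.2, 4.2, 4, 3, 2.9, 2.9, 2.4, 1.9, 1.7, 1.6, 1.6
The 2 values of 4.2 occupy positions 2–3 → each gets rank 3.
The 2 values of 2.9 occupy positions 6–7 → each gets rank 7.
The 2 values of 1.6 occupy positions 11–12 → each gets rank 12.
I has value 2.9 → rank 7.

7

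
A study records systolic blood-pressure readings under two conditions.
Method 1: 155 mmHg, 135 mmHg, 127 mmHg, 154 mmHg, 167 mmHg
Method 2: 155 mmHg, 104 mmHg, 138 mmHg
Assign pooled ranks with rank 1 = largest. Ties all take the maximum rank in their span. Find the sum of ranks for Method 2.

16

Sorted (descending): 167, 155, 155, 154, 138, 135, 127, 104
The 2 values of 155 occupy positions 2–3 → each gets rank 3.
Method 2 values → pooled ranks: 155→3, 104→8, 138→5
Rank sum = 3 + 8 + 5 = 16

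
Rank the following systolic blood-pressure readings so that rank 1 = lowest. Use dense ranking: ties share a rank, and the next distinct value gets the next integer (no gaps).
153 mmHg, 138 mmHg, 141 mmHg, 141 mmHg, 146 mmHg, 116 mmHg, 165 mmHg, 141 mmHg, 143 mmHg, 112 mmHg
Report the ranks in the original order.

Sorted (ascending): 112, 116, 138, 141, 141, 141, 143, 146, 153, 165
The 3 values of 141 share dense rank 4.
Remaining distinct values take the next consecutive integers.

7, 3, 4, 4, 6, 2, 8, 4, 5, 1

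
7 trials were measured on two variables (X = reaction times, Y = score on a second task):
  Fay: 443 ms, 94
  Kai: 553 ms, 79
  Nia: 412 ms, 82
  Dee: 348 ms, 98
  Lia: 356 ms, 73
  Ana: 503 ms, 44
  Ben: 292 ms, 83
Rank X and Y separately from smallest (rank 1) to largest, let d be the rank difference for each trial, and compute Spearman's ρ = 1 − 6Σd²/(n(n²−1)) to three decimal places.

Ranks of variable 1: 5, 7, 4, 2, 3, 6, 1
Ranks of variable 2: 6, 3, 4, 7, 2, 1, 5
d = r₁ − r₂: -1, 4, 0, -5, 1, 5, -4
d²: 1, 16, 0, 25, 1, 25, 16; Σd² = 84
ρ = 1 − 6·84/(7·48) = 1 − 504/336 = -0.500

-0.500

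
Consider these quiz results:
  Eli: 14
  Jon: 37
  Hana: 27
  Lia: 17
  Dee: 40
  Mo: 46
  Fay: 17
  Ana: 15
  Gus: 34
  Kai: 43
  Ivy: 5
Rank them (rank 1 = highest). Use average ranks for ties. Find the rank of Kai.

Sorted (descending): 46, 43, 40, 37, 34, 27, 17, 17, 15, 14, 5
The 2 values of 17 occupy positions 7–8 → average rank (7+8)/2 = 7.5.
Kai has value 43 → rank 2.

2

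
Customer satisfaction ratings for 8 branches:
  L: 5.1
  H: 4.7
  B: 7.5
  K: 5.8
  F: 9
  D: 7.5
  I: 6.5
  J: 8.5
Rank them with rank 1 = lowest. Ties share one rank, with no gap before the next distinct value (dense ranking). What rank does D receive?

5

Sorted (ascending): 4.7, 5.1, 5.8, 6.5, 7.5, 7.5, 8.5, 9
The 2 values of 7.5 share dense rank 5.
Remaining distinct values take the next consecutive integers.
D has value 7.5 → rank 5.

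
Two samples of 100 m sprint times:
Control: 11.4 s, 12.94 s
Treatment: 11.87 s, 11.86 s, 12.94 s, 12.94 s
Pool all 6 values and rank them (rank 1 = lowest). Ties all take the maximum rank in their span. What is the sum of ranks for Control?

7

Sorted (ascending): 11.4, 11.86, 11.87, 12.94, 12.94, 12.94
The 3 values of 12.94 occupy positions 4–6 → each gets rank 6.
Control values → pooled ranks: 11.4→1, 12.94→6
Rank sum = 1 + 6 = 7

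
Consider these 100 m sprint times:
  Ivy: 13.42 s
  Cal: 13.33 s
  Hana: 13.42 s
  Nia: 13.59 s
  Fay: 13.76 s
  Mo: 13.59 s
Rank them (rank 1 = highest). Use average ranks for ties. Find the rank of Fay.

Sorted (descending): 13.76, 13.59, 13.59, 13.42, 13.42, 13.33
The 2 values of 13.59 occupy positions 2–3 → average rank (2+3)/2 = 2.5.
The 2 values of 13.42 occupy positions 4–5 → average rank (4+5)/2 = 4.5.
Fay has value 13.76 s → rank 1.

1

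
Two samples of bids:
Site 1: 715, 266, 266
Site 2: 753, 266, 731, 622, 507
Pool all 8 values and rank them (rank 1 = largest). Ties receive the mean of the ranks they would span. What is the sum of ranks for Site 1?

Sorted (descending): 753, 731, 715, 622, 507, 266, 266, 266
The 3 values of 266 occupy positions 6–8 → average rank 7.
Site 1 values → pooled ranks: 715→3, 266→7, 266→7
Rank sum = 3 + 7 + 7 = 17

17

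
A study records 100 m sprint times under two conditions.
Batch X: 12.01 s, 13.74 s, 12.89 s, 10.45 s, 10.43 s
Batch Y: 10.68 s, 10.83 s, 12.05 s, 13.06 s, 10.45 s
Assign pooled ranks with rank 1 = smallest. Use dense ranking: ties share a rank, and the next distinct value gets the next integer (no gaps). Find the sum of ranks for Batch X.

Sorted (ascending): 10.43, 10.45, 10.45, 10.68, 10.83, 12.01, 12.05, 12.89, 13.06, 13.74
The 2 values of 10.45 share dense rank 2.
Remaining distinct values take the next consecutive integers.
Batch X values → pooled ranks: 12.01→5, 13.74→9, 12.89→7, 10.45→2, 10.43→1
Rank sum = 5 + 9 + 7 + 2 + 1 = 24

24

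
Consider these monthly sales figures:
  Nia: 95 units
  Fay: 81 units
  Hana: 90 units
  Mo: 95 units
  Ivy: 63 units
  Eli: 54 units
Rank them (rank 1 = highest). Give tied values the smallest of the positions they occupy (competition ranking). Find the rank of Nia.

1

Sorted (descending): 95, 95, 90, 81, 63, 54
The 2 values of 95 occupy positions 1–2 → each gets rank 1.
Nia has value 95 units → rank 1.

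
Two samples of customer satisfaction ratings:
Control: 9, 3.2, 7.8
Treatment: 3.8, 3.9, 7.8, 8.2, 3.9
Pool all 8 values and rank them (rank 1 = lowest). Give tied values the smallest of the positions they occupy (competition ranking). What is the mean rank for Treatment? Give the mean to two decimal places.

4.00

Sorted (ascending): 3.2, 3.8, 3.9, 3.9, 7.8, 7.8, 8.2, 9
The 2 values of 3.9 occupy positions 3–4 → each gets rank 3.
The 2 values of 7.8 occupy positions 5–6 → each gets rank 5.
Treatment values → pooled ranks: 3.8→2, 3.9→3, 7.8→5, 8.2→7, 3.9→3
Mean rank = (2 + 3 + 5 + 7 + 3) / 5 = 4.00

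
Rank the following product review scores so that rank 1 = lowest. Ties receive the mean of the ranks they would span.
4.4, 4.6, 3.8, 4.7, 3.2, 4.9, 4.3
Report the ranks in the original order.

Sorted (ascending): 3.2, 3.8, 4.3, 4.4, 4.6, 4.7, 4.9
No ties — each value takes its position as its rank.

4, 5, 2, 6, 1, 7, 3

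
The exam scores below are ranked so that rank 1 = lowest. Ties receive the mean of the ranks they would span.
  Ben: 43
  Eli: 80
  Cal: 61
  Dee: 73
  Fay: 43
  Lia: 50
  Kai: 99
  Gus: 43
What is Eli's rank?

7

Sorted (ascending): 43, 43, 43, 50, 61, 73, 80, 99
The 3 values of 43 occupy positions 1–3 → average rank 2.
Eli has value 80 → rank 7.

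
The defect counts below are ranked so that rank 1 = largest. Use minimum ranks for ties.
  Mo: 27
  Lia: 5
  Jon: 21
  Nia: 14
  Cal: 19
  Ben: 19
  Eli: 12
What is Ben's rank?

Sorted (descending): 27, 21, 19, 19, 14, 12, 5
The 2 values of 19 occupy positions 3–4 → each gets rank 3.
Ben has value 19 → rank 3.

3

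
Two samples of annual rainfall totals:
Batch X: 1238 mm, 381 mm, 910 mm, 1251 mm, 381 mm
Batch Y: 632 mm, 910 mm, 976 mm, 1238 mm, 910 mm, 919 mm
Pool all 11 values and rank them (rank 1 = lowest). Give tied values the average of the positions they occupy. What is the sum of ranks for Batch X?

Sorted (ascending): 381, 381, 632, 910, 910, 910, 919, 976, 1238, 1238, 1251
The 2 values of 381 occupy positions 1–2 → average rank (1+2)/2 = 1.5.
The 3 values of 910 occupy positions 4–6 → average rank 5.
The 2 values of 1238 occupy positions 9–10 → average rank (9+10)/2 = 9.5.
Batch X values → pooled ranks: 1238→9.5, 381→1.5, 910→5, 1251→11, 381→1.5
Rank sum = 9.5 + 1.5 + 5 + 11 + 1.5 = 28.5

28.5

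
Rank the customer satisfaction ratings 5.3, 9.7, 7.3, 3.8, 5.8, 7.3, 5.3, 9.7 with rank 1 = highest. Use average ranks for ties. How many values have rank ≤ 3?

2

Sorted (descending): 9.7, 9.7, 7.3, 7.3, 5.8, 5.3, 5.3, 3.8
The 2 values of 9.7 occupy positions 1–2 → average rank (1+2)/2 = 1.5.
The 2 values of 7.3 occupy positions 3–4 → average rank (3+4)/2 = 3.5.
The 2 values of 5.3 occupy positions 6–7 → average rank (6+7)/2 = 6.5.
Ranks ≤ 3: {1.5, 1.5} → 2 values.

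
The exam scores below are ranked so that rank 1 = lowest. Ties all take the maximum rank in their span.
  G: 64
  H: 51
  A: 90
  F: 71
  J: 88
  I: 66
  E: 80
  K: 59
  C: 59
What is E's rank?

7

Sorted (ascending): 51, 59, 59, 64, 66, 71, 80, 88, 90
The 2 values of 59 occupy positions 2–3 → each gets rank 3.
E has value 80 → rank 7.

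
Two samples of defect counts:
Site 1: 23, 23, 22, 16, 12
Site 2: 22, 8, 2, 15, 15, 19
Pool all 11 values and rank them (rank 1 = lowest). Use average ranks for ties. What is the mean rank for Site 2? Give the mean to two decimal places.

Sorted (ascending): 2, 8, 12, 15, 15, 16, 19, 22, 22, 23, 23
The 2 values of 15 occupy positions 4–5 → average rank (4+5)/2 = 4.5.
The 2 values of 22 occupy positions 8–9 → average rank (8+9)/2 = 8.5.
The 2 values of 23 occupy positions 10–11 → average rank (10+11)/2 = 10.5.
Site 2 values → pooled ranks: 22→8.5, 8→2, 2→1, 15→4.5, 15→4.5, 19→7
Mean rank = (8.5 + 2 + 1 + 4.5 + 4.5 + 7) / 6 = 4.58

4.58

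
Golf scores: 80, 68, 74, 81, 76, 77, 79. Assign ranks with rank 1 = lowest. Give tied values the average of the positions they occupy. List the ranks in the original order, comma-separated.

Sorted (ascending): 68, 74, 76, 77, 79, 80, 81
No ties — each value takes its position as its rank.

6, 1, 2, 7, 3, 4, 5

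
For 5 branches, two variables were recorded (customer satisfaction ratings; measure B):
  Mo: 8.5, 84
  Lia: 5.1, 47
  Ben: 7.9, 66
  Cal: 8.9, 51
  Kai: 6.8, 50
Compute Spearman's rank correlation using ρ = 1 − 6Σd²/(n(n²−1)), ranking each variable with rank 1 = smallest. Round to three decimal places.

0.700

Ranks of variable 1: 4, 1, 3, 5, 2
Ranks of variable 2: 5, 1, 4, 3, 2
d = r₁ − r₂: -1, 0, -1, 2, 0
d²: 1, 0, 1, 4, 0; Σd² = 6
ρ = 1 − 6·6/(5·24) = 1 − 36/120 = 0.700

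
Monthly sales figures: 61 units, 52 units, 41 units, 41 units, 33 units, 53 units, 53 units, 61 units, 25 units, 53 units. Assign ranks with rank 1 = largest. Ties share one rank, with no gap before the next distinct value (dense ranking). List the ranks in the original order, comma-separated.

1, 3, 4, 4, 5, 2, 2, 1, 6, 2

Sorted (descending): 61, 61, 53, 53, 53, 52, 41, 41, 33, 25
The 2 values of 61 share dense rank 1.
The 3 values of 53 share dense rank 2.
The 2 values of 41 share dense rank 4.
Remaining distinct values take the next consecutive integers.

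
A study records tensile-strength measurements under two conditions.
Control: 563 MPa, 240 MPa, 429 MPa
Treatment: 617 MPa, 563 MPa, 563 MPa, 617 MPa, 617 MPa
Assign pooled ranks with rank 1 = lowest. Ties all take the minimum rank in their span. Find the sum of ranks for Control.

6

Sorted (ascending): 240, 429, 563, 563, 563, 617, 617, 617
The 3 values of 563 occupy positions 3–5 → each gets rank 3.
The 3 values of 617 occupy positions 6–8 → each gets rank 6.
Control values → pooled ranks: 563→3, 240→1, 429→2
Rank sum = 3 + 1 + 2 = 6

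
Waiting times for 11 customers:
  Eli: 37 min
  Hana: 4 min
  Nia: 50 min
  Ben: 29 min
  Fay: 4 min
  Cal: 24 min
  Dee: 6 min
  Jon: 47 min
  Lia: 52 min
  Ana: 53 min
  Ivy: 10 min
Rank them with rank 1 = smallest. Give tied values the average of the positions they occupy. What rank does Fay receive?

1.5

Sorted (ascending): 4, 4, 6, 10, 24, 29, 37, 47, 50, 52, 53
The 2 values of 4 occupy positions 1–2 → average rank (1+2)/2 = 1.5.
Fay has value 4 min → rank 1.5.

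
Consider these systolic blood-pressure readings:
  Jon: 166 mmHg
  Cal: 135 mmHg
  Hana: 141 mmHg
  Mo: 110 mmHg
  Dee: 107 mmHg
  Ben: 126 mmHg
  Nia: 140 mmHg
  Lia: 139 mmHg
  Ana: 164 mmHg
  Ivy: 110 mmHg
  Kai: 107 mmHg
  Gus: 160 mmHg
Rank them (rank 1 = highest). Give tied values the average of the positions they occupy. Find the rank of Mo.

Sorted (descending): 166, 164, 160, 141, 140, 139, 135, 126, 110, 110, 107, 107
The 2 values of 110 occupy positions 9–10 → average rank (9+10)/2 = 9.5.
The 2 values of 107 occupy positions 11–12 → average rank (11+12)/2 = 11.5.
Mo has value 110 mmHg → rank 9.5.

9.5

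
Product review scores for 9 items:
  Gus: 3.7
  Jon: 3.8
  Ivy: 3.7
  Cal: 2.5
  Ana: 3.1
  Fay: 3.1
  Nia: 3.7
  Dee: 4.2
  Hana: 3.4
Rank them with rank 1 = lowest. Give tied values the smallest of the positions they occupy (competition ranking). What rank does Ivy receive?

5

Sorted (ascending): 2.5, 3.1, 3.1, 3.4, 3.7, 3.7, 3.7, 3.8, 4.2
The 2 values of 3.1 occupy positions 2–3 → each gets rank 2.
The 3 values of 3.7 occupy positions 5–7 → each gets rank 5.
Ivy has value 3.7 → rank 5.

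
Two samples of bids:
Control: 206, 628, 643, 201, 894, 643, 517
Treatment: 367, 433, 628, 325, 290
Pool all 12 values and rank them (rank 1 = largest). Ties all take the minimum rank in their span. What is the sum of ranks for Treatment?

38

Sorted (descending): 894, 643, 643, 628, 628, 517, 433, 367, 325, 290, 206, 201
The 2 values of 643 occupy positions 2–3 → each gets rank 2.
The 2 values of 628 occupy positions 4–5 → each gets rank 4.
Treatment values → pooled ranks: 367→8, 433→7, 628→4, 325→9, 290→10
Rank sum = 8 + 7 + 4 + 9 + 10 = 38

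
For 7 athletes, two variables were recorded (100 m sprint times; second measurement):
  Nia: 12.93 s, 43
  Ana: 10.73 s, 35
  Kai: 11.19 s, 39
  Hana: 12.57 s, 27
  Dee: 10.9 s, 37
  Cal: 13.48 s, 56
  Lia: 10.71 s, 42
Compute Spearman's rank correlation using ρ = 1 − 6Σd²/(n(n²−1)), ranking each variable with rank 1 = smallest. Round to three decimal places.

0.429

Ranks of variable 1: 6, 2, 4, 5, 3, 7, 1
Ranks of variable 2: 6, 2, 4, 1, 3, 7, 5
d = r₁ − r₂: 0, 0, 0, 4, 0, 0, -4
d²: 0, 0, 0, 16, 0, 0, 16; Σd² = 32
ρ = 1 − 6·32/(7·48) = 1 − 192/336 = 0.429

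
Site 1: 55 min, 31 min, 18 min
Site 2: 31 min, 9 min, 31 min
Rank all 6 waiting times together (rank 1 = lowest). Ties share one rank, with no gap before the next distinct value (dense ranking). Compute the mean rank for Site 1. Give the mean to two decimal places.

Sorted (ascending): 9, 18, 31, 31, 31, 55
The 3 values of 31 share dense rank 3.
Remaining distinct values take the next consecutive integers.
Site 1 values → pooled ranks: 55→4, 31→3, 18→2
Mean rank = (4 + 3 + 2) / 3 = 3.00

3.00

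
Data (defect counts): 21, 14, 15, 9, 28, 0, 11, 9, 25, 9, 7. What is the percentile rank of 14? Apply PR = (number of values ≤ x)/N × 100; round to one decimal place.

N = 11.
Strictly below 14: 6. Equal to 14: 1.
PR = 7/11 × 100 = 63.6

63.6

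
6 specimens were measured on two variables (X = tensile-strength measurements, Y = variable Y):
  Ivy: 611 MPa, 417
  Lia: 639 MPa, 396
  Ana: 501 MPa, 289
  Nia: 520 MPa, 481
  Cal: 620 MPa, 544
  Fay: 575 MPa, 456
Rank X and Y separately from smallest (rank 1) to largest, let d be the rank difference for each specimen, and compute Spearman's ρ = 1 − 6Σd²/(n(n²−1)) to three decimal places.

0.200

Ranks of variable 1: 4, 6, 1, 2, 5, 3
Ranks of variable 2: 3, 2, 1, 5, 6, 4
d = r₁ − r₂: 1, 4, 0, -3, -1, -1
d²: 1, 16, 0, 9, 1, 1; Σd² = 28
ρ = 1 − 6·28/(6·35) = 1 − 168/210 = 0.200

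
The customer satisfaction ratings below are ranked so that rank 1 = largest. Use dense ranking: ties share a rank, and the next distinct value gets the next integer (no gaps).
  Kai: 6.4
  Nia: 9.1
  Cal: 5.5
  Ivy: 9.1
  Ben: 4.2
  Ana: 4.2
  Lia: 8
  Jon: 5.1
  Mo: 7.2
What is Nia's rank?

Sorted (descending): 9.1, 9.1, 8, 7.2, 6.4, 5.5, 5.1, 4.2, 4.2
The 2 values of 9.1 share dense rank 1.
The 2 values of 4.2 share dense rank 7.
Remaining distinct values take the next consecutive integers.
Nia has value 9.1 → rank 1.

1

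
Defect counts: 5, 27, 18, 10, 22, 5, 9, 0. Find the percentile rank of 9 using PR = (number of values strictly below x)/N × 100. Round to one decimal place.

N = 8.
Strictly below 9: 3. Equal to 9: 1.
PR = 3/8 × 100 = 37.5

37.5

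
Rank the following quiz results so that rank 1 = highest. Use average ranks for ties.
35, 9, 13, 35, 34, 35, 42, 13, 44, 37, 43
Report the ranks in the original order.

6, 11, 9.5, 6, 8, 6, 3, 9.5, 1, 4, 2

Sorted (descending): 44, 43, 42, 37, 35, 35, 35, 34, 13, 13, 9
The 3 values of 35 occupy positions 5–7 → average rank 6.
The 2 values of 13 occupy positions 9–10 → average rank (9+10)/2 = 9.5.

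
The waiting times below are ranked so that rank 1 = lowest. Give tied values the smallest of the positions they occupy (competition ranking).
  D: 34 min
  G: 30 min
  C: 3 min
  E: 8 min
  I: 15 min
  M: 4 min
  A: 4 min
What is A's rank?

Sorted (ascending): 3, 4, 4, 8, 15, 30, 34
The 2 values of 4 occupy positions 2–3 → each gets rank 2.
A has value 4 min → rank 2.

2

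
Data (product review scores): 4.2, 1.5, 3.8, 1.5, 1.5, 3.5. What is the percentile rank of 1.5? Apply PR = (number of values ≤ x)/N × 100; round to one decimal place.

50.0

N = 6.
Strictly below 1.5: 0. Equal to 1.5: 3.
PR = 3/6 × 100 = 50.0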